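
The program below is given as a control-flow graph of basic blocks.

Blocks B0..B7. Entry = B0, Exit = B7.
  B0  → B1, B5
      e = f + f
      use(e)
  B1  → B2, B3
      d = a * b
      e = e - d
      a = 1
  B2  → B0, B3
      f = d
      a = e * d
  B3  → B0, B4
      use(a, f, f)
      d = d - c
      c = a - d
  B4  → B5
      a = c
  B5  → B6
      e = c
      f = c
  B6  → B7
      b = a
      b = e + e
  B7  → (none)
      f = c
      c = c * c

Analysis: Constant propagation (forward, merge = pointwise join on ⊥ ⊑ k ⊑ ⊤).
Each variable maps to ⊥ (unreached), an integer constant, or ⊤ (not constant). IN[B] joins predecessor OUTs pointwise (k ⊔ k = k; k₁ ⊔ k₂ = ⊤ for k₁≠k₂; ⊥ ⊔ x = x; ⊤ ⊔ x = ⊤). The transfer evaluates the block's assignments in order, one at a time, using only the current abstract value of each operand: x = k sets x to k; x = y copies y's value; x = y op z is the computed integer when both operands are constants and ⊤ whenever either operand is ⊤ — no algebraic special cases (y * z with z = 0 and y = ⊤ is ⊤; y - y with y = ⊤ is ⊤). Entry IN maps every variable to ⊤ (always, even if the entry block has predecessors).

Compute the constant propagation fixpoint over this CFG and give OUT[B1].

Per-block solution:
  B0:   IN=(all ⊤)   OUT=(all ⊤)
  B1:   IN=(all ⊤)   OUT={a:1; rest ⊤}
  B2:   IN={a:1; rest ⊤}   OUT=(all ⊤)
  B3:   IN=(all ⊤)   OUT=(all ⊤)
  B4:   IN=(all ⊤)   OUT=(all ⊤)
  B5:   IN=(all ⊤)   OUT=(all ⊤)
  B6:   IN=(all ⊤)   OUT=(all ⊤)
  B7:   IN=(all ⊤)   OUT=(all ⊤)

Merge at B1: IN[B1] = OUT[B0] = {a: ⊤, b: ⊤, c: ⊤, d: ⊤, e: ⊤, f: ⊤}
Applying B1's transfer function to that IN value gives OUT[B1] (row B1 above).

Answer: {a: 1, b: ⊤, c: ⊤, d: ⊤, e: ⊤, f: ⊤}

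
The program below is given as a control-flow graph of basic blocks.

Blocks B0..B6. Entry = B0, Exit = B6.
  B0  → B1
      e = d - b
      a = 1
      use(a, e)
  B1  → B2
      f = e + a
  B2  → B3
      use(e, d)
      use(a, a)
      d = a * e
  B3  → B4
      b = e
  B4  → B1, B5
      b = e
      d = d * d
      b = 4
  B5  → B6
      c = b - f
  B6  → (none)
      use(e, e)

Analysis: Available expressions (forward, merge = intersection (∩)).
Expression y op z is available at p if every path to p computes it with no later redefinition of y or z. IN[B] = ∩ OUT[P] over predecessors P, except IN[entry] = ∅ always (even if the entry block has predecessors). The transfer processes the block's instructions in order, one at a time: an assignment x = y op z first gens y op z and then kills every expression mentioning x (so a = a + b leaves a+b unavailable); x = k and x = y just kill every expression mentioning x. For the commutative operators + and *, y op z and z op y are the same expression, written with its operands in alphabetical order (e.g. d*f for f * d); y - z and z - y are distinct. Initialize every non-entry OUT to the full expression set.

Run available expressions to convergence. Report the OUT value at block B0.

Fixpoint table:
  B0:  IN={}  OUT={d-b}
  B1:  IN={}  OUT={a+e}
  B2:  IN={a+e}  OUT={a*e, a+e}
  B3:  IN={a*e, a+e}  OUT={a*e, a+e}
  B4:  IN={a*e, a+e}  OUT={a*e, a+e}
  B5:  IN={a*e, a+e}  OUT={a*e, a+e, b-f}
  B6:  IN={a*e, a+e, b-f}  OUT={a*e, a+e, b-f}

B0 is the boundary node: IN[B0] = {}
Applying B0's transfer function to that IN value gives OUT[B0] (row B0 above).

Answer: {d-b}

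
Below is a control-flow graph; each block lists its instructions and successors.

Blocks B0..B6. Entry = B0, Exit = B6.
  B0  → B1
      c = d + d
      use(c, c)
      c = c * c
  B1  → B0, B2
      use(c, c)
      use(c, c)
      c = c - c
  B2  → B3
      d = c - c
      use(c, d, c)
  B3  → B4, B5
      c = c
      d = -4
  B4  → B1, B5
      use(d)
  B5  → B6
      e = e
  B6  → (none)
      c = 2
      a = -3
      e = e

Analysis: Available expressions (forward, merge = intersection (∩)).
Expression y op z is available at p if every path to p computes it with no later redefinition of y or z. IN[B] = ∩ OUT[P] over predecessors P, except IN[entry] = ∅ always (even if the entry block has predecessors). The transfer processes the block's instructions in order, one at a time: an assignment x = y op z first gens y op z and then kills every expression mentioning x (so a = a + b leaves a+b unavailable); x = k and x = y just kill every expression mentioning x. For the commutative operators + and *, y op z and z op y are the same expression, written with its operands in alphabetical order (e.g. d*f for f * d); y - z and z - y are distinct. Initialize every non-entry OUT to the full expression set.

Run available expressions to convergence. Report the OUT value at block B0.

Fixpoint table:
  B0:  IN={}  OUT={d+d}
  B1:  IN={}  OUT={}
  B2:  IN={}  OUT={c-c}
  B3:  IN={c-c}  OUT={}
  B4:  IN={}  OUT={}
  B5:  IN={}  OUT={}
  B6:  IN={}  OUT={}

Merge at B0 (entry node, so the boundary value {} is joined with the incoming edge(s)): IN[B0] = {} ∩ OUT[B1] = {}
Applying B0's transfer function to that IN value gives OUT[B0] (row B0 above).

Answer: {d+d}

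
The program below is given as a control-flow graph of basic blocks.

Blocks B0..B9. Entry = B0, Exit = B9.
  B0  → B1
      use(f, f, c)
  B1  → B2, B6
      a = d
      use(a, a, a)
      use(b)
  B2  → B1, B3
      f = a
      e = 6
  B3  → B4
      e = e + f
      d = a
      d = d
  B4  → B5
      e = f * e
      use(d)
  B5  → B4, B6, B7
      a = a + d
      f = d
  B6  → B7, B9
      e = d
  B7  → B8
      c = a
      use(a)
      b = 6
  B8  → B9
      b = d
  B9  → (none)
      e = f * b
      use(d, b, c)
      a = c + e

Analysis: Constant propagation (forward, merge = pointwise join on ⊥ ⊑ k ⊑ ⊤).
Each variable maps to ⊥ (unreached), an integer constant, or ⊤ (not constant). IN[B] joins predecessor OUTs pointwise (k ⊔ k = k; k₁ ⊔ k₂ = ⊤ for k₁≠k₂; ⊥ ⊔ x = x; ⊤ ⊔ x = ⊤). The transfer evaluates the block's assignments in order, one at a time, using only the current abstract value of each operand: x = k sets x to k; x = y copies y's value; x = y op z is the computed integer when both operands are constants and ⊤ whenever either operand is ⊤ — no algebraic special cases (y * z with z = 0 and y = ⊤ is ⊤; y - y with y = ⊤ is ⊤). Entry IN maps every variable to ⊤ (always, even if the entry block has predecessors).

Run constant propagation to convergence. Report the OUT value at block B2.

Converged values:
  B0:   IN=(all ⊤)   OUT=(all ⊤)
  B1:   IN=(all ⊤)   OUT=(all ⊤)
  B2:   IN=(all ⊤)   OUT={e:6; rest ⊤}
  B3:   IN={e:6; rest ⊤}   OUT=(all ⊤)
  B4:   IN=(all ⊤)   OUT=(all ⊤)
  B5:   IN=(all ⊤)   OUT=(all ⊤)
  B6:   IN=(all ⊤)   OUT=(all ⊤)
  B7:   IN=(all ⊤)   OUT={b:6; rest ⊤}
  B8:   IN={b:6; rest ⊤}   OUT=(all ⊤)
  B9:   IN=(all ⊤)   OUT=(all ⊤)

Merge at B2: IN[B2] = OUT[B1] = {a: ⊤, b: ⊤, c: ⊤, d: ⊤, e: ⊤, f: ⊤}
Applying B2's transfer function to that IN value gives OUT[B2] (row B2 above).

Answer: {a: ⊤, b: ⊤, c: ⊤, d: ⊤, e: 6, f: ⊤}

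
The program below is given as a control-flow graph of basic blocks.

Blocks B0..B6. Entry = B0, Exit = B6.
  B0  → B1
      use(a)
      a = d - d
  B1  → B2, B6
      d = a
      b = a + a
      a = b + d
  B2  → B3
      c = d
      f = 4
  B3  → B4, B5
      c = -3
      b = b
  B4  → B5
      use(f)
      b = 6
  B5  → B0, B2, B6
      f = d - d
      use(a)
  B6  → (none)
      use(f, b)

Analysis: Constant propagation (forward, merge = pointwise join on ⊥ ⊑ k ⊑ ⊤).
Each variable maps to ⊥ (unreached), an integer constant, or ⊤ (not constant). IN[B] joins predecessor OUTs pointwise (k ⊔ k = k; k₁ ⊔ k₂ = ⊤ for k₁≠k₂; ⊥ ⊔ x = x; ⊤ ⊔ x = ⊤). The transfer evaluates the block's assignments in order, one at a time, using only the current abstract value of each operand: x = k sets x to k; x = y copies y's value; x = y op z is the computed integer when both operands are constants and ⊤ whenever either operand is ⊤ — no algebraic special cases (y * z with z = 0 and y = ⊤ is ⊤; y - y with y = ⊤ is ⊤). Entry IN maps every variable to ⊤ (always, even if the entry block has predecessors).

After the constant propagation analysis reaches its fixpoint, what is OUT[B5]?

Per-block solution:
  B0: | IN=(all ⊤) | OUT=(all ⊤)
  B1: | IN=(all ⊤) | OUT=(all ⊤)
  B2: | IN=(all ⊤) | OUT={f:4; rest ⊤}
  B3: | IN={f:4; rest ⊤} | OUT={c:-3, f:4; rest ⊤}
  B4: | IN={c:-3, f:4; rest ⊤} | OUT={b:6, c:-3, f:4; rest ⊤}
  B5: | IN={c:-3, f:4; rest ⊤} | OUT={c:-3; rest ⊤}
  B6: | IN=(all ⊤) | OUT=(all ⊤)

Merge at B5: IN[B5] = OUT[B3] ⊔ OUT[B4] = {a: ⊤, b: ⊤, c: -3, d: ⊤, e: ⊤, f: 4}
Applying B5's transfer function to that IN value gives OUT[B5] (row B5 above).

Answer: {a: ⊤, b: ⊤, c: -3, d: ⊤, e: ⊤, f: ⊤}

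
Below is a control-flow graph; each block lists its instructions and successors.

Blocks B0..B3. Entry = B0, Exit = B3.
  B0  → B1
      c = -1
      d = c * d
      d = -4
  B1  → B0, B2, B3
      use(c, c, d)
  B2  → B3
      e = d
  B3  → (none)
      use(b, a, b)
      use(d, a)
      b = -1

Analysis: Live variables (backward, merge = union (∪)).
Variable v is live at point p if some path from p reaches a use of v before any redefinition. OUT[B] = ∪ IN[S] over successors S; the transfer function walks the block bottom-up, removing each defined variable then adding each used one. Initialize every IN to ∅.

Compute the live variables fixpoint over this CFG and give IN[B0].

Per-block solution:
  B0:   IN={a, b, d}   OUT={a, b, c, d}
  B1:   IN={a, b, c, d}   OUT={a, b, d}
  B2:   IN={a, b, d}   OUT={a, b, d}
  B3:   IN={a, b, d}   OUT={}

Merge at B0: OUT[B0] = IN[B1] = {a, b, c, d}
Applying B0's transfer function to that OUT value gives IN[B0] (row B0 above).

Answer: {a, b, d}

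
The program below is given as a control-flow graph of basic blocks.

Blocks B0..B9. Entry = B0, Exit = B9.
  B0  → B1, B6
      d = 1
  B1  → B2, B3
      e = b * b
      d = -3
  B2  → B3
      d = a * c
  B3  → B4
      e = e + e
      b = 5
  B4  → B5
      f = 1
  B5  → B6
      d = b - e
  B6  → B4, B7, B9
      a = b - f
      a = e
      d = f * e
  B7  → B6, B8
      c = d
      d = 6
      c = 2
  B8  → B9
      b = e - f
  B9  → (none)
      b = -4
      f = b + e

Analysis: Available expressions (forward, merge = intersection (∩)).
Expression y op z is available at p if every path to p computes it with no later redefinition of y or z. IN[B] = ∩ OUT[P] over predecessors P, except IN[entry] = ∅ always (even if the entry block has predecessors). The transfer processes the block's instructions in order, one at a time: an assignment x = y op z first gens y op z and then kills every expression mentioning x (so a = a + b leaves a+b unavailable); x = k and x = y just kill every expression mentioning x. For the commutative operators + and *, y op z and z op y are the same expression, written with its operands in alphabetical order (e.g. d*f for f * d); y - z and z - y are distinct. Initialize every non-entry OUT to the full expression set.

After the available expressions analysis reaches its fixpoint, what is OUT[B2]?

Per-block solution:
  B0:  IN={}  OUT={}
  B1:  IN={}  OUT={b*b}
  B2:  IN={b*b}  OUT={a*c, b*b}
  B3:  IN={b*b}  OUT={}
  B4:  IN={}  OUT={}
  B5:  IN={}  OUT={b-e}
  B6:  IN={}  OUT={b-f, e*f}
  B7:  IN={b-f, e*f}  OUT={b-f, e*f}
  B8:  IN={b-f, e*f}  OUT={e*f, e-f}
  B9:  IN={e*f}  OUT={b+e}

Merge at B2: IN[B2] = OUT[B1] = {b*b}
Applying B2's transfer function to that IN value gives OUT[B2] (row B2 above).

Answer: {a*c, b*b}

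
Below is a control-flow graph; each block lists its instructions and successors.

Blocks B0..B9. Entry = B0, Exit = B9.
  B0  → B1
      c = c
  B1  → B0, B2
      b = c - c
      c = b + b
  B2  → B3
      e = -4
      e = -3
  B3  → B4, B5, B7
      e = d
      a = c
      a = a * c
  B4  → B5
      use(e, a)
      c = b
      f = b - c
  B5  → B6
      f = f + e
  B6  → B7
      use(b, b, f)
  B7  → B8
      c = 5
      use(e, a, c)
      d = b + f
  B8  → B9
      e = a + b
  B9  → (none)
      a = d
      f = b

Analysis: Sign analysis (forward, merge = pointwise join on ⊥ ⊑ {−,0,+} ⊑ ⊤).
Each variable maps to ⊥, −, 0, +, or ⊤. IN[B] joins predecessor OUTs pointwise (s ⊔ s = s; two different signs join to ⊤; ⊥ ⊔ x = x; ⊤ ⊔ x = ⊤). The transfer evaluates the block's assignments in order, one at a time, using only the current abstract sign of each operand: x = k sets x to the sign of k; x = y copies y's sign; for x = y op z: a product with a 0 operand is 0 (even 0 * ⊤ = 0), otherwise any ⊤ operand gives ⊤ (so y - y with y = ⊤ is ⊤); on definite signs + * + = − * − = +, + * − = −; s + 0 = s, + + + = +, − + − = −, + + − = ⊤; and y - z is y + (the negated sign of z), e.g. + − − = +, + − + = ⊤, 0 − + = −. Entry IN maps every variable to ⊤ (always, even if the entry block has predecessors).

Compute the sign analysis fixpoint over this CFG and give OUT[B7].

Answer: {a: ⊤, b: ⊤, c: +, d: ⊤, e: ⊤, f: ⊤}

Working:
Per-block solution:
  B0: | IN=(all ⊤) | OUT=(all ⊤)
  B1: | IN=(all ⊤) | OUT=(all ⊤)
  B2: | IN=(all ⊤) | OUT={e:-; rest ⊤}
  B3: | IN={e:-; rest ⊤} | OUT=(all ⊤)
  B4: | IN=(all ⊤) | OUT=(all ⊤)
  B5: | IN=(all ⊤) | OUT=(all ⊤)
  B6: | IN=(all ⊤) | OUT=(all ⊤)
  B7: | IN=(all ⊤) | OUT={c:+; rest ⊤}
  B8: | IN={c:+; rest ⊤} | OUT={c:+; rest ⊤}
  B9: | IN={c:+; rest ⊤} | OUT={c:+; rest ⊤}

Merge at B7: IN[B7] = OUT[B3] ⊔ OUT[B6] = {a: ⊤, b: ⊤, c: ⊤, d: ⊤, e: ⊤, f: ⊤}
Applying B7's transfer function to that IN value gives OUT[B7] (row B7 above).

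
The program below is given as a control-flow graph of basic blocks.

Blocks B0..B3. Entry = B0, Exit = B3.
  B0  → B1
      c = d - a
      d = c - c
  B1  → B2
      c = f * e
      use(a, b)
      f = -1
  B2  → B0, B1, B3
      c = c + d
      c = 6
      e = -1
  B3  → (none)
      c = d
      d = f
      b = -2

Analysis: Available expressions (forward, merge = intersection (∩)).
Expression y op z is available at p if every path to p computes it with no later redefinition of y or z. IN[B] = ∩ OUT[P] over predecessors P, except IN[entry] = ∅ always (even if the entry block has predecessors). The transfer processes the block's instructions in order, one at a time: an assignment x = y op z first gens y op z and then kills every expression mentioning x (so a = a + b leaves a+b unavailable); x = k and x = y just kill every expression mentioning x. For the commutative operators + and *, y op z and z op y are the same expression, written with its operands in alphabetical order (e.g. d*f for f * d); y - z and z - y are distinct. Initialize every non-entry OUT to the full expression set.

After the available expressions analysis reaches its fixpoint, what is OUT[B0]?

Converged values:
  B0:   IN={}   OUT={c-c}
  B1:   IN={}   OUT={}
  B2:   IN={}   OUT={}
  B3:   IN={}   OUT={}

Merge at B0 (entry node, so the boundary value {} is joined with the incoming edge(s)): IN[B0] = {} ∩ OUT[B2] = {}
Applying B0's transfer function to that IN value gives OUT[B0] (row B0 above).

Answer: {c-c}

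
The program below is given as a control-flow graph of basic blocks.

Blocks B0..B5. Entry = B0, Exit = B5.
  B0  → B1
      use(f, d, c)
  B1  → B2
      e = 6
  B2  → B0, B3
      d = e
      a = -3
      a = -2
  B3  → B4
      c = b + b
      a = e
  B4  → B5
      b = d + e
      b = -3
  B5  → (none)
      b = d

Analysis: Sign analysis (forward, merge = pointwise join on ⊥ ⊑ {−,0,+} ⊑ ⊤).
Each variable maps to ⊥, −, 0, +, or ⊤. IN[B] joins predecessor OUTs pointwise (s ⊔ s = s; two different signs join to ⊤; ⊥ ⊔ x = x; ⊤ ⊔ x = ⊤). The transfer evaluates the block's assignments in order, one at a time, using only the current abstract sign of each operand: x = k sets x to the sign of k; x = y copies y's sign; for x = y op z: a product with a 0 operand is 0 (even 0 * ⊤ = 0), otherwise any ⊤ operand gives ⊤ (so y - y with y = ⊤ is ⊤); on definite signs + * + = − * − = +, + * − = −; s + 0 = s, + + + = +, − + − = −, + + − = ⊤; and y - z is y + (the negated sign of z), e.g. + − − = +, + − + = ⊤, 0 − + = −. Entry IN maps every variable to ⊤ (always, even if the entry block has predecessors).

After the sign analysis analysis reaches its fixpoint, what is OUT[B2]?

Answer: {a: -, b: ⊤, c: ⊤, d: +, e: +, f: ⊤}

Trace:
Per-block solution:
  B0:  IN=(all ⊤)  OUT=(all ⊤)
  B1:  IN=(all ⊤)  OUT={e:+; rest ⊤}
  B2:  IN={e:+; rest ⊤}  OUT={a:-, d:+, e:+; rest ⊤}
  B3:  IN={a:-, d:+, e:+; rest ⊤}  OUT={a:+, d:+, e:+; rest ⊤}
  B4:  IN={a:+, d:+, e:+; rest ⊤}  OUT={a:+, b:-, d:+, e:+; rest ⊤}
  B5:  IN={a:+, b:-, d:+, e:+; rest ⊤}  OUT={a:+, b:+, d:+, e:+; rest ⊤}

Merge at B2: IN[B2] = OUT[B1] = {a: ⊤, b: ⊤, c: ⊤, d: ⊤, e: +, f: ⊤}
Applying B2's transfer function to that IN value gives OUT[B2] (row B2 above).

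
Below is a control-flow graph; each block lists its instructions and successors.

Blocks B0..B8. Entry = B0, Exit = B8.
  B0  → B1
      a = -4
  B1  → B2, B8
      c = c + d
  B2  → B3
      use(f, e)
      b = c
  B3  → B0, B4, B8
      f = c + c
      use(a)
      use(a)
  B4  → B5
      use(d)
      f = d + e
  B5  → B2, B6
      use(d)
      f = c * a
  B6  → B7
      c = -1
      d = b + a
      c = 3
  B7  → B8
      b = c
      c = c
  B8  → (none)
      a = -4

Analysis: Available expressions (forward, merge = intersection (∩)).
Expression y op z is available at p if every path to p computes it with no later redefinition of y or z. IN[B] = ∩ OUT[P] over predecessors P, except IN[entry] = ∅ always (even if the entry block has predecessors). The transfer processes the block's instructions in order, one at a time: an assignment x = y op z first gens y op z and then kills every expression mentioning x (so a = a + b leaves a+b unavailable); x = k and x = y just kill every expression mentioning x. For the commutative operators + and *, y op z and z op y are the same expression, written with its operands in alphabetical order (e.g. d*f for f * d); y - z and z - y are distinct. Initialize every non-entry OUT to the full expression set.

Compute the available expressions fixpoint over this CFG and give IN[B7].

Answer: {a+b}

Trace:
Converged values:
  B0: | IN={} | OUT={}
  B1: | IN={} | OUT={}
  B2: | IN={} | OUT={}
  B3: | IN={} | OUT={c+c}
  B4: | IN={c+c} | OUT={c+c, d+e}
  B5: | IN={c+c, d+e} | OUT={a*c, c+c, d+e}
  B6: | IN={a*c, c+c, d+e} | OUT={a+b}
  B7: | IN={a+b} | OUT={}
  B8: | IN={} | OUT={}

Merge at B7: IN[B7] = OUT[B6] = {a+b}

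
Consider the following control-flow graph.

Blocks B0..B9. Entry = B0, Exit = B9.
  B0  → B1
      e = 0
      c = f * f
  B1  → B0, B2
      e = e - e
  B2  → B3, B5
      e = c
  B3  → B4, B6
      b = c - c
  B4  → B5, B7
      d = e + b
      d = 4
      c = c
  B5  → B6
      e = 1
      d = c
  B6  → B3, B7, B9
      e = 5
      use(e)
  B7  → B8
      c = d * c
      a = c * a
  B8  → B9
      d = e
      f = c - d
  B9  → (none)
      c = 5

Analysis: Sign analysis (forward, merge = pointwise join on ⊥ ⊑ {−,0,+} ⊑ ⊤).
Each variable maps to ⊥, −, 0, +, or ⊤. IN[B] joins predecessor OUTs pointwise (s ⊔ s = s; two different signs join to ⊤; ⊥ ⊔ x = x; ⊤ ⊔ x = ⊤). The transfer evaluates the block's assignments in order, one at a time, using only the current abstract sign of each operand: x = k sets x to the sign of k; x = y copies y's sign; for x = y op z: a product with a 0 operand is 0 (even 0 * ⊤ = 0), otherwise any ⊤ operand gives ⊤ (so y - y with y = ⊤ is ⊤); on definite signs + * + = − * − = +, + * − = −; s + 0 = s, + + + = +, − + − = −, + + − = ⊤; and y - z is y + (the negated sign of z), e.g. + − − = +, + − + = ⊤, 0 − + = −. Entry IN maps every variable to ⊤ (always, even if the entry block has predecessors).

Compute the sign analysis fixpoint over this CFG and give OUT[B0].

Per-block solution:
  B0:   IN=(all ⊤)   OUT={e:0; rest ⊤}
  B1:   IN={e:0; rest ⊤}   OUT={e:0; rest ⊤}
  B2:   IN={e:0; rest ⊤}   OUT=(all ⊤)
  B3:   IN=(all ⊤)   OUT=(all ⊤)
  B4:   IN=(all ⊤)   OUT={d:+; rest ⊤}
  B5:   IN=(all ⊤)   OUT={e:+; rest ⊤}
  B6:   IN=(all ⊤)   OUT={e:+; rest ⊤}
  B7:   IN=(all ⊤)   OUT=(all ⊤)
  B8:   IN=(all ⊤)   OUT=(all ⊤)
  B9:   IN=(all ⊤)   OUT={c:+; rest ⊤}

Merge at B0 (entry node, so the boundary value (all ⊤) is joined with the incoming edge(s)): IN[B0] = (all ⊤) ⊔ OUT[B1] = {a: ⊤, b: ⊤, c: ⊤, d: ⊤, e: ⊤, f: ⊤}
Applying B0's transfer function to that IN value gives OUT[B0] (row B0 above).

Answer: {a: ⊤, b: ⊤, c: ⊤, d: ⊤, e: 0, f: ⊤}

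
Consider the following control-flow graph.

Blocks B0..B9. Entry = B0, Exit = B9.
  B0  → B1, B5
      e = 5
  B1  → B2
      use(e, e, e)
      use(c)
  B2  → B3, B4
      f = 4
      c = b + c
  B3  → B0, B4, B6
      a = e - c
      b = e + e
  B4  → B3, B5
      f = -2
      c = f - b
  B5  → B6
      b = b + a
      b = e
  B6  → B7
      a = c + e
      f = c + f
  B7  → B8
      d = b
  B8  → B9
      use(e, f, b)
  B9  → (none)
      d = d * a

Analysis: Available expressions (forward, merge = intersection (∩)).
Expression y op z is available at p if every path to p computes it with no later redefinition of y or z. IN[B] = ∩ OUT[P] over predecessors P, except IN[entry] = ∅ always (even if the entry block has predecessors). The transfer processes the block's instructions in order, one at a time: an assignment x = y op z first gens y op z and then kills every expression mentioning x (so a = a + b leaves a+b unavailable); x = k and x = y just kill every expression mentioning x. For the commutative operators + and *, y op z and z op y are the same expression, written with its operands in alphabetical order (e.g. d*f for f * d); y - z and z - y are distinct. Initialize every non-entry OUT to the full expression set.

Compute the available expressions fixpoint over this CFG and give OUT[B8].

Answer: {c+e}

Trace:
Fixpoint table:
  B0:   IN={}   OUT={}
  B1:   IN={}   OUT={}
  B2:   IN={}   OUT={}
  B3:   IN={}   OUT={e+e, e-c}
  B4:   IN={}   OUT={f-b}
  B5:   IN={}   OUT={}
  B6:   IN={}   OUT={c+e}
  B7:   IN={c+e}   OUT={c+e}
  B8:   IN={c+e}   OUT={c+e}
  B9:   IN={c+e}   OUT={c+e}

Merge at B8: IN[B8] = OUT[B7] = {c+e}
Applying B8's transfer function to that IN value gives OUT[B8] (row B8 above).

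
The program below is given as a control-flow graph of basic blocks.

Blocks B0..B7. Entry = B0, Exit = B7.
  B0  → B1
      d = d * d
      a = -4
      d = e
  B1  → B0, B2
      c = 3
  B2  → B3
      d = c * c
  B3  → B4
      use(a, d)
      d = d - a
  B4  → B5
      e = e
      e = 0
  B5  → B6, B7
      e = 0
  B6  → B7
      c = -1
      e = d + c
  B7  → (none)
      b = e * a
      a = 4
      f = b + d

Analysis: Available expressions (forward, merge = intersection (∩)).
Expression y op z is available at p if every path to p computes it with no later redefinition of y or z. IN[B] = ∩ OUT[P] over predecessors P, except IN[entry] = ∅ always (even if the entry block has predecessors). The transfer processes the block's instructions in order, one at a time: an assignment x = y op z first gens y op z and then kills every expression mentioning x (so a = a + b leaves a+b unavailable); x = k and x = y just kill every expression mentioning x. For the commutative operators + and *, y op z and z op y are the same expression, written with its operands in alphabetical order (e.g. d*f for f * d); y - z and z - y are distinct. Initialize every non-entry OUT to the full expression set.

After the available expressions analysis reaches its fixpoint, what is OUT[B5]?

Answer: {c*c}

Trace:
Converged values:
  B0: | IN={} | OUT={}
  B1: | IN={} | OUT={}
  B2: | IN={} | OUT={c*c}
  B3: | IN={c*c} | OUT={c*c}
  B4: | IN={c*c} | OUT={c*c}
  B5: | IN={c*c} | OUT={c*c}
  B6: | IN={c*c} | OUT={c+d}
  B7: | IN={} | OUT={b+d}

Merge at B5: IN[B5] = OUT[B4] = {c*c}
Applying B5's transfer function to that IN value gives OUT[B5] (row B5 above).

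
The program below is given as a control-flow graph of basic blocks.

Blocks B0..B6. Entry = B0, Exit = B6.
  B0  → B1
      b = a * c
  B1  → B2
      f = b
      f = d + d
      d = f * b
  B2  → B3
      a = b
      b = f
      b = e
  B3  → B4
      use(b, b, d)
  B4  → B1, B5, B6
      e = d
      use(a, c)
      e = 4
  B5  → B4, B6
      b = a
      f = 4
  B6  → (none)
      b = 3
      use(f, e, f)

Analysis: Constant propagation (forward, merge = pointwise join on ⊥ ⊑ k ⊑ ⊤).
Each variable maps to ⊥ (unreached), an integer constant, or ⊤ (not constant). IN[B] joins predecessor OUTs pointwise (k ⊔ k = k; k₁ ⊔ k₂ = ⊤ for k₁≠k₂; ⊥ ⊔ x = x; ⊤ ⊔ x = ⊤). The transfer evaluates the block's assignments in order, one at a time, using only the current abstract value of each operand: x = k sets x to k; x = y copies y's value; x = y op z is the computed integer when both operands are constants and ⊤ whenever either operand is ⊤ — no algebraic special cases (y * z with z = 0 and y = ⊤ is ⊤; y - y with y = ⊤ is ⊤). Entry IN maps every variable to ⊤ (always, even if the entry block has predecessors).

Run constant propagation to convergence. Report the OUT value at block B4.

Answer: {a: ⊤, b: ⊤, c: ⊤, d: ⊤, e: 4, f: ⊤}

Trace:
Fixpoint table:
  B0:   IN=(all ⊤)   OUT=(all ⊤)
  B1:   IN=(all ⊤)   OUT=(all ⊤)
  B2:   IN=(all ⊤)   OUT=(all ⊤)
  B3:   IN=(all ⊤)   OUT=(all ⊤)
  B4:   IN=(all ⊤)   OUT={e:4; rest ⊤}
  B5:   IN={e:4; rest ⊤}   OUT={e:4, f:4; rest ⊤}
  B6:   IN={e:4; rest ⊤}   OUT={b:3, e:4; rest ⊤}

Merge at B4: IN[B4] = OUT[B3] ⊔ OUT[B5] = {a: ⊤, b: ⊤, c: ⊤, d: ⊤, e: ⊤, f: ⊤}
Applying B4's transfer function to that IN value gives OUT[B4] (row B4 above).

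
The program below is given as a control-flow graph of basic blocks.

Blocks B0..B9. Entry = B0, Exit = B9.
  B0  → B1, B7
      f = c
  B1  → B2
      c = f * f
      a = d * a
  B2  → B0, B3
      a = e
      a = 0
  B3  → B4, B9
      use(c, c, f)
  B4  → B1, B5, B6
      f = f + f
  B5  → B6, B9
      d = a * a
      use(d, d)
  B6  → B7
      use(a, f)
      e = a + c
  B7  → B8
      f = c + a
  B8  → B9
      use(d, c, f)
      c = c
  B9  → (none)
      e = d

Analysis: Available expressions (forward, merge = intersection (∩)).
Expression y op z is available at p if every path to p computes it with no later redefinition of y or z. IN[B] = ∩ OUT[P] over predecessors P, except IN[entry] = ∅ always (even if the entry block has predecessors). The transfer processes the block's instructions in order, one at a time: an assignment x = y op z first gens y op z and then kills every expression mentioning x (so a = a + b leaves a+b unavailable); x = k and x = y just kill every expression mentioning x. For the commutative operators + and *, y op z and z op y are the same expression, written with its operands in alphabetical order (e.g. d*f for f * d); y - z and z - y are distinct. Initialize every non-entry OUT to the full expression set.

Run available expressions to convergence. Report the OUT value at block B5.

Per-block solution:
  B0:  IN={}  OUT={}
  B1:  IN={}  OUT={f*f}
  B2:  IN={f*f}  OUT={f*f}
  B3:  IN={f*f}  OUT={f*f}
  B4:  IN={f*f}  OUT={}
  B5:  IN={}  OUT={a*a}
  B6:  IN={}  OUT={a+c}
  B7:  IN={}  OUT={a+c}
  B8:  IN={a+c}  OUT={}
  B9:  IN={}  OUT={}

Merge at B5: IN[B5] = OUT[B4] = {}
Applying B5's transfer function to that IN value gives OUT[B5] (row B5 above).

Answer: {a*a}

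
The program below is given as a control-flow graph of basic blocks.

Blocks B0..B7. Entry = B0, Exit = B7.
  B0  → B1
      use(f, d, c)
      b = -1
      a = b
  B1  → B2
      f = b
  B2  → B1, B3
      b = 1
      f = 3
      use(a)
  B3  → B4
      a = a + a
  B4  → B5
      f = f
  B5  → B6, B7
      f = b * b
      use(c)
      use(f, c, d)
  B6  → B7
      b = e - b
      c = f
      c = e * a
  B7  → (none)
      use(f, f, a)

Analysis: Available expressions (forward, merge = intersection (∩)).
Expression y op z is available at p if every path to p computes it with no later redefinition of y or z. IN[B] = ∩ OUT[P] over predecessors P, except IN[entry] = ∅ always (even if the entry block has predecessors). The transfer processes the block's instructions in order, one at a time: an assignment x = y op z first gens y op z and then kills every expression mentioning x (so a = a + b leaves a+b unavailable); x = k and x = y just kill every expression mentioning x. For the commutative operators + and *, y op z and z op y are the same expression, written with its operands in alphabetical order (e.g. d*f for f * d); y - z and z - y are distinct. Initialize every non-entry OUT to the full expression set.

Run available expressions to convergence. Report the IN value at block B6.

Answer: {b*b}

Derivation:
Fixpoint table:
  B0:  IN={}  OUT={}
  B1:  IN={}  OUT={}
  B2:  IN={}  OUT={}
  B3:  IN={}  OUT={}
  B4:  IN={}  OUT={}
  B5:  IN={}  OUT={b*b}
  B6:  IN={b*b}  OUT={a*e}
  B7:  IN={}  OUT={}

Merge at B6: IN[B6] = OUT[B5] = {b*b}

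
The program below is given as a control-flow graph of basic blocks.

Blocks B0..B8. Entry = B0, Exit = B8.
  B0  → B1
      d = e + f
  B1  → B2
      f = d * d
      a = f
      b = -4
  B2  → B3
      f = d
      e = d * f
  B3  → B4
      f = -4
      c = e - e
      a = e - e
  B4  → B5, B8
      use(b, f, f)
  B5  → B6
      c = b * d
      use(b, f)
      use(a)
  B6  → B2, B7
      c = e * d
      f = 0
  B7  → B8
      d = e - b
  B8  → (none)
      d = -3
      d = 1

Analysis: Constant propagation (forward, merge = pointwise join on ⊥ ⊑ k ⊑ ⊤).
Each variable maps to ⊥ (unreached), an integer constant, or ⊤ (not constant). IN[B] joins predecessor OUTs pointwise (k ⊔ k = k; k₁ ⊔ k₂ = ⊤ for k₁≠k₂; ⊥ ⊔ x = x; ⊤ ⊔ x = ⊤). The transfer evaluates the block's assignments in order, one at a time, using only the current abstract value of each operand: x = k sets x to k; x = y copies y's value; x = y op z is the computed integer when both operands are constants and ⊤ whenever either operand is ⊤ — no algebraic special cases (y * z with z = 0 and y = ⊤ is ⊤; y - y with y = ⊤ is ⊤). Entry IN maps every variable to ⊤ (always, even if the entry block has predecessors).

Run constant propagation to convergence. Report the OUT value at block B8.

Answer: {a: ⊤, b: -4, c: ⊤, d: 1, e: ⊤, f: ⊤}

Derivation:
Converged values:
  B0:  IN=(all ⊤)  OUT=(all ⊤)
  B1:  IN=(all ⊤)  OUT={b:-4; rest ⊤}
  B2:  IN={b:-4; rest ⊤}  OUT={b:-4; rest ⊤}
  B3:  IN={b:-4; rest ⊤}  OUT={b:-4, f:-4; rest ⊤}
  B4:  IN={b:-4, f:-4; rest ⊤}  OUT={b:-4, f:-4; rest ⊤}
  B5:  IN={b:-4, f:-4; rest ⊤}  OUT={b:-4, f:-4; rest ⊤}
  B6:  IN={b:-4, f:-4; rest ⊤}  OUT={b:-4, f:0; rest ⊤}
  B7:  IN={b:-4, f:0; rest ⊤}  OUT={b:-4, f:0; rest ⊤}
  B8:  IN={b:-4; rest ⊤}  OUT={b:-4, d:1; rest ⊤}

Merge at B8: IN[B8] = OUT[B4] ⊔ OUT[B7] = {a: ⊤, b: -4, c: ⊤, d: ⊤, e: ⊤, f: ⊤}
Applying B8's transfer function to that IN value gives OUT[B8] (row B8 above).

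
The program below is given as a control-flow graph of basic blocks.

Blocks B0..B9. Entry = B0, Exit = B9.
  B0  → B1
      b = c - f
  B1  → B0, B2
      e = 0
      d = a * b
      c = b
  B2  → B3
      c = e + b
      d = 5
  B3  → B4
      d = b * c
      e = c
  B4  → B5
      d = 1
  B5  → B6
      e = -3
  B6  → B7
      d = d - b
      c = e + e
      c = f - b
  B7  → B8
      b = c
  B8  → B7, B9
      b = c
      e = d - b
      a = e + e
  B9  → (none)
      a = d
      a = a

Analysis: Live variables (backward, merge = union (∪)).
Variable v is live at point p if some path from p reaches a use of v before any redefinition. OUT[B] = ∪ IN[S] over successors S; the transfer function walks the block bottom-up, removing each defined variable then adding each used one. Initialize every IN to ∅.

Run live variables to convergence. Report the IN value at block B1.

Per-block solution:
  B0:  IN={a, c, f}  OUT={a, b, f}
  B1:  IN={a, b, f}  OUT={a, b, c, e, f}
  B2:  IN={b, e, f}  OUT={b, c, f}
  B3:  IN={b, c, f}  OUT={b, f}
  B4:  IN={b, f}  OUT={b, d, f}
  B5:  IN={b, d, f}  OUT={b, d, e, f}
  B6:  IN={b, d, e, f}  OUT={c, d}
  B7:  IN={c, d}  OUT={c, d}
  B8:  IN={c, d}  OUT={c, d}
  B9:  IN={d}  OUT={}

Merge at B1: OUT[B1] = IN[B0] ⊔ IN[B2] = {a, b, c, e, f}
Applying B1's transfer function to that OUT value gives IN[B1] (row B1 above).

Answer: {a, b, f}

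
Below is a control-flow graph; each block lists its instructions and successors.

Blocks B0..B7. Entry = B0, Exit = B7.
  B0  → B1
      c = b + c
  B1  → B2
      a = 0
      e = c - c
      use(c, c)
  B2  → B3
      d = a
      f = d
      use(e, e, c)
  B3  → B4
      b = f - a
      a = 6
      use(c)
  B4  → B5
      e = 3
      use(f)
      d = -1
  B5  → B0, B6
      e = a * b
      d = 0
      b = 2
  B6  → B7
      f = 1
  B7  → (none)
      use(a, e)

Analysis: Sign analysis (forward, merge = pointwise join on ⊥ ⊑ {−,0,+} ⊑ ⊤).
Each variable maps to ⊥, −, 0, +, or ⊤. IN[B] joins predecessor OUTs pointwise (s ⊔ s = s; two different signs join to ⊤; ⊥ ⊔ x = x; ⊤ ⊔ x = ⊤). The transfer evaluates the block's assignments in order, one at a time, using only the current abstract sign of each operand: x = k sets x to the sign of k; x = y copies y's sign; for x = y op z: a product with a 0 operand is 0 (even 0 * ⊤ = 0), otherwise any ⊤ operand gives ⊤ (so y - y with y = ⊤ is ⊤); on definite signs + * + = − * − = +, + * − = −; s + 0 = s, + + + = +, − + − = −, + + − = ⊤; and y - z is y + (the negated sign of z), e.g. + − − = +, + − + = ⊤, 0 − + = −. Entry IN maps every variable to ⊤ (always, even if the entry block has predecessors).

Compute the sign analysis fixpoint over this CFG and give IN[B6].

Fixpoint table:
  B0: | IN=(all ⊤) | OUT=(all ⊤)
  B1: | IN=(all ⊤) | OUT={a:0; rest ⊤}
  B2: | IN={a:0; rest ⊤} | OUT={a:0, d:0, f:0; rest ⊤}
  B3: | IN={a:0, d:0, f:0; rest ⊤} | OUT={a:+, b:0, d:0, f:0; rest ⊤}
  B4: | IN={a:+, b:0, d:0, f:0; rest ⊤} | OUT={a:+, b:0, d:-, e:+, f:0; rest ⊤}
  B5: | IN={a:+, b:0, d:-, e:+, f:0; rest ⊤} | OUT={a:+, b:+, d:0, e:0, f:0; rest ⊤}
  B6: | IN={a:+, b:+, d:0, e:0, f:0; rest ⊤} | OUT={a:+, b:+, d:0, e:0, f:+; rest ⊤}
  B7: | IN={a:+, b:+, d:0, e:0, f:+; rest ⊤} | OUT={a:+, b:+, d:0, e:0, f:+; rest ⊤}

Merge at B6: IN[B6] = OUT[B5] = {a: +, b: +, c: ⊤, d: 0, e: 0, f: 0}

Answer: {a: +, b: +, c: ⊤, d: 0, e: 0, f: 0}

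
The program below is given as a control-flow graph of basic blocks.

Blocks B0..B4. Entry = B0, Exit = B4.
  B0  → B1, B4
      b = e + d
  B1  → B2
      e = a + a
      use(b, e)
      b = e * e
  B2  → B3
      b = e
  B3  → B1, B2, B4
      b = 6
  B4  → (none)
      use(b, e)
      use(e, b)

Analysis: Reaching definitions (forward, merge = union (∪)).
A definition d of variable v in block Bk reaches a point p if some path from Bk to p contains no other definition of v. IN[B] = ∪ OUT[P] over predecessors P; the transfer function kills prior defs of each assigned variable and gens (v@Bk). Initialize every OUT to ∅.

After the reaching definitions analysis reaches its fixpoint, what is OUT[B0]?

Fixpoint table:
  B0:   IN={}   OUT={b@B0}
  B1:   IN={b@B0, b@B3, e@B1}   OUT={b@B1, e@B1}
  B2:   IN={b@B1, b@B3, e@B1}   OUT={b@B2, e@B1}
  B3:   IN={b@B2, e@B1}   OUT={b@B3, e@B1}
  B4:   IN={b@B0, b@B3, e@B1}   OUT={b@B0, b@B3, e@B1}

B0 is the boundary node: IN[B0] = {}
Applying B0's transfer function to that IN value gives OUT[B0] (row B0 above).

Answer: {b@B0}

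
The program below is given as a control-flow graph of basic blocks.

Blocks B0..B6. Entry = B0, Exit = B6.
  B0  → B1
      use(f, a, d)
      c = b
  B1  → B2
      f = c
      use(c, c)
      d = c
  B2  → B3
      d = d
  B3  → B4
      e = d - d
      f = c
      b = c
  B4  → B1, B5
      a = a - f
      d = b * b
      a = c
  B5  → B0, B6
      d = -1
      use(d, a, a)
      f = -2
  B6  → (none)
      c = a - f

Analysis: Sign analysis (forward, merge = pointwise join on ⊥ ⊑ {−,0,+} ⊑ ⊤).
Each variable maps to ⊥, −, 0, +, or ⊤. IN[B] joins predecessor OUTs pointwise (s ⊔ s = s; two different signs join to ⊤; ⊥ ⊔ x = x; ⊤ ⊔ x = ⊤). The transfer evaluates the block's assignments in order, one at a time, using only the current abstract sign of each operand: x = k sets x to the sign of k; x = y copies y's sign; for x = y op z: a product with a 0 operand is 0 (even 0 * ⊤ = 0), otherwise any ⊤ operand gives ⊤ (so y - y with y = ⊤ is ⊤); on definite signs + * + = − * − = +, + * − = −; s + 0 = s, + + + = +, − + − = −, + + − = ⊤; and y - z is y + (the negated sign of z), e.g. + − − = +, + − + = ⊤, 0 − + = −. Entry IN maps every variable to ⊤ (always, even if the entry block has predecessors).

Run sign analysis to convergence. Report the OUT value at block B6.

Per-block solution:
  B0: | IN=(all ⊤) | OUT=(all ⊤)
  B1: | IN=(all ⊤) | OUT=(all ⊤)
  B2: | IN=(all ⊤) | OUT=(all ⊤)
  B3: | IN=(all ⊤) | OUT=(all ⊤)
  B4: | IN=(all ⊤) | OUT=(all ⊤)
  B5: | IN=(all ⊤) | OUT={d:-, f:-; rest ⊤}
  B6: | IN={d:-, f:-; rest ⊤} | OUT={d:-, f:-; rest ⊤}

Merge at B6: IN[B6] = OUT[B5] = {a: ⊤, b: ⊤, c: ⊤, d: -, e: ⊤, f: -}
Applying B6's transfer function to that IN value gives OUT[B6] (row B6 above).

Answer: {a: ⊤, b: ⊤, c: ⊤, d: -, e: ⊤, f: -}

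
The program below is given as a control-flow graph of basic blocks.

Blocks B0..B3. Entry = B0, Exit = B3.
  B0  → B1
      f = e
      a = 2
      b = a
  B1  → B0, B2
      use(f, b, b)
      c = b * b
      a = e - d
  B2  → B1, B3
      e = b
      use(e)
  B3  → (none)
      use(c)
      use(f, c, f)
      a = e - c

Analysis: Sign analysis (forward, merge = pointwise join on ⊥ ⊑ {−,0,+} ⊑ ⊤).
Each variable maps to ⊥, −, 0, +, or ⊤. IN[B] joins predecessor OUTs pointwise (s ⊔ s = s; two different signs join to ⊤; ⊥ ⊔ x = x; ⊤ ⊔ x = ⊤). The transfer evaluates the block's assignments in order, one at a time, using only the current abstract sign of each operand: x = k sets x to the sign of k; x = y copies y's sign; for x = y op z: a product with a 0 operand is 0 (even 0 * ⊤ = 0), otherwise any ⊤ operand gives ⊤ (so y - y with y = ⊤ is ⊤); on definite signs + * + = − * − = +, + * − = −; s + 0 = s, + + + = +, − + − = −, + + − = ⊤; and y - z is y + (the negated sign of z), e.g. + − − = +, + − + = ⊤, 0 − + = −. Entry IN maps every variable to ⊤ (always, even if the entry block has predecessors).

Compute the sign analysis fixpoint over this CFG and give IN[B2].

Answer: {a: ⊤, b: +, c: +, d: ⊤, e: ⊤, f: ⊤}

Trace:
Fixpoint table:
  B0: | IN=(all ⊤) | OUT={a:+, b:+; rest ⊤}
  B1: | IN={b:+; rest ⊤} | OUT={b:+, c:+; rest ⊤}
  B2: | IN={b:+, c:+; rest ⊤} | OUT={b:+, c:+, e:+; rest ⊤}
  B3: | IN={b:+, c:+, e:+; rest ⊤} | OUT={b:+, c:+, e:+; rest ⊤}

Merge at B2: IN[B2] = OUT[B1] = {a: ⊤, b: +, c: +, d: ⊤, e: ⊤, f: ⊤}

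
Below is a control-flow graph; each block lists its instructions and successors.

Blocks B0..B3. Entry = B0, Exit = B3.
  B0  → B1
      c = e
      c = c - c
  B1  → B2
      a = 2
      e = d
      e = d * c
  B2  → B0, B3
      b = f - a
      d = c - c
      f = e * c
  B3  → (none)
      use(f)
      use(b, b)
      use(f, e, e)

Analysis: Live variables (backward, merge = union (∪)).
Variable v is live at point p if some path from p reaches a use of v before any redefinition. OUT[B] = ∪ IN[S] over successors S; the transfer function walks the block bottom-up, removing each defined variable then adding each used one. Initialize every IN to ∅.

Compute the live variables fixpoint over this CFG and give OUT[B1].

Answer: {a, c, e, f}

Trace:
Converged values:
  B0:   IN={d, e, f}   OUT={c, d, f}
  B1:   IN={c, d, f}   OUT={a, c, e, f}
  B2:   IN={a, c, e, f}   OUT={b, d, e, f}
  B3:   IN={b, e, f}   OUT={}

Merge at B1: OUT[B1] = IN[B2] = {a, c, e, f}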